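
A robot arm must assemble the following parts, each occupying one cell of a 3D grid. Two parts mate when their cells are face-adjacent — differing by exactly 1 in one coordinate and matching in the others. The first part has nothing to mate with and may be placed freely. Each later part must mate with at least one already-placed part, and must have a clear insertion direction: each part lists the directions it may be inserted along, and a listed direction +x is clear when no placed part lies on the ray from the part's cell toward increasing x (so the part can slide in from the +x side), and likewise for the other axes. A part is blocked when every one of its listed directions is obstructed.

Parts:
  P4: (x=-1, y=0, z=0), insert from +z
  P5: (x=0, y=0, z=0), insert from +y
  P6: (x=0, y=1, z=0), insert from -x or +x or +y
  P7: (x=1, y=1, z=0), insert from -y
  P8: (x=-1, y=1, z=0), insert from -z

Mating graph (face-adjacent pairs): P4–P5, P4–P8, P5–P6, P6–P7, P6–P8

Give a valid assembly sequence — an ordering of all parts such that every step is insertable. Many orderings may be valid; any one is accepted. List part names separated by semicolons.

P4; P8; P5; P6; P7

1. P4@(-1, 0, 0) [+z clear] — {P4}
2. P8@(-1, 1, 0) [-z clear] — {P4, P8}
3. P5@(0, 0, 0) [+y clear] — {P4, P5, P8}
4. P6@(0, 1, 0) [+x clear] — {P4, P5, P6, P8}
5. P7@(1, 1, 0) [-y clear] — {P4, P5, P6, P7, P8}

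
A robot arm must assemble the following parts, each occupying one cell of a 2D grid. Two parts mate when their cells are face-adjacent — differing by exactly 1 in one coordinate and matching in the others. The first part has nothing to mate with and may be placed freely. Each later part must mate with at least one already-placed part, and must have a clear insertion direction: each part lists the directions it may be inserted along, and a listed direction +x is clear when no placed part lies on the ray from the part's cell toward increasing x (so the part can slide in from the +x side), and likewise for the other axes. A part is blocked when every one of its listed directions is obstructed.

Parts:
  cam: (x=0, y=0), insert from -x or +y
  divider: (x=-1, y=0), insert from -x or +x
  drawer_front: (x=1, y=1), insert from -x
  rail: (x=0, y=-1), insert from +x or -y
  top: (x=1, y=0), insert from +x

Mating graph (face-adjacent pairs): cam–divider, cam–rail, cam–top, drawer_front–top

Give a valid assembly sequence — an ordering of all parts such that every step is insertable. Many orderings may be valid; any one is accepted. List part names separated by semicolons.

1. divider@(-1, 0) [-x clear] — {divider}
2. cam@(0, 0) [+y clear] — {cam, divider}
3. rail@(0, -1) [+x clear] — {cam, divider, rail}
4. top@(1, 0) [+x clear] — {cam, divider, rail, top}
5. drawer_front@(1, 1) [-x clear] — {cam, divider, drawer_front, rail, top}

divider; cam; rail; top; drawer_front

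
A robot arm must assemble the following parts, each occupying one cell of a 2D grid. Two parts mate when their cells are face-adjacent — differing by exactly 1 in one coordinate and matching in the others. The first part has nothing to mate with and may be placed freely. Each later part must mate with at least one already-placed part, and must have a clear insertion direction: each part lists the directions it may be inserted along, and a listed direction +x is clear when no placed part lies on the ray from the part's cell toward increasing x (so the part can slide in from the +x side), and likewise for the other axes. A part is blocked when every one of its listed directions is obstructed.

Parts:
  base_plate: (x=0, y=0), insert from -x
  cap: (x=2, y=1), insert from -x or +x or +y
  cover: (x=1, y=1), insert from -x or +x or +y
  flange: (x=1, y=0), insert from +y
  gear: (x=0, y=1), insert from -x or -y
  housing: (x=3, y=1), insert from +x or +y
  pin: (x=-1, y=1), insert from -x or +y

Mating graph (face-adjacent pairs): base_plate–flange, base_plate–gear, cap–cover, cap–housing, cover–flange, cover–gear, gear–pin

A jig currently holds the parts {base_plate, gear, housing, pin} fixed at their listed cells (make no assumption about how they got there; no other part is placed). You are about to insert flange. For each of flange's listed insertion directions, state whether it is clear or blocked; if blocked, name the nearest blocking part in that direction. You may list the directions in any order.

+y: ray from flange(1, 0) has no placed part ⇒ clear

+y: clear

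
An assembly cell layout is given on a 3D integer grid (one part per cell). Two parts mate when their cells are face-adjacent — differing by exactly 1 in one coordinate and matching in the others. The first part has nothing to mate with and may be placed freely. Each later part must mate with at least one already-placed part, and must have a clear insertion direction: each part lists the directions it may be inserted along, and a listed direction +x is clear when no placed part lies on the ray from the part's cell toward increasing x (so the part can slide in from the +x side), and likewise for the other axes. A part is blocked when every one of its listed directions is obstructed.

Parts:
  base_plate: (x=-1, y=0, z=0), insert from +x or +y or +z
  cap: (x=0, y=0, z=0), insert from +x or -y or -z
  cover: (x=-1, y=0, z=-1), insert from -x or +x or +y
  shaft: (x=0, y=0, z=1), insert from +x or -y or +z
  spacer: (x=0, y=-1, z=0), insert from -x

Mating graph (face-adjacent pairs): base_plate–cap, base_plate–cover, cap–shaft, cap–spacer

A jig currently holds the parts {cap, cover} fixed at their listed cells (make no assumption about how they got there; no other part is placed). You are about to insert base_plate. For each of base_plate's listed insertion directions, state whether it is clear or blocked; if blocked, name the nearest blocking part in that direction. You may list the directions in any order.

+x: blocked by cap; +y: clear; +z: clear

+x: nearest on ray is cap@(0, 0, 0) ⇒ blocked
+y: ray from base_plate(-1, 0, 0) has no placed part ⇒ clear
+z: ray from base_plate(-1, 0, 0) has no placed part ⇒ clear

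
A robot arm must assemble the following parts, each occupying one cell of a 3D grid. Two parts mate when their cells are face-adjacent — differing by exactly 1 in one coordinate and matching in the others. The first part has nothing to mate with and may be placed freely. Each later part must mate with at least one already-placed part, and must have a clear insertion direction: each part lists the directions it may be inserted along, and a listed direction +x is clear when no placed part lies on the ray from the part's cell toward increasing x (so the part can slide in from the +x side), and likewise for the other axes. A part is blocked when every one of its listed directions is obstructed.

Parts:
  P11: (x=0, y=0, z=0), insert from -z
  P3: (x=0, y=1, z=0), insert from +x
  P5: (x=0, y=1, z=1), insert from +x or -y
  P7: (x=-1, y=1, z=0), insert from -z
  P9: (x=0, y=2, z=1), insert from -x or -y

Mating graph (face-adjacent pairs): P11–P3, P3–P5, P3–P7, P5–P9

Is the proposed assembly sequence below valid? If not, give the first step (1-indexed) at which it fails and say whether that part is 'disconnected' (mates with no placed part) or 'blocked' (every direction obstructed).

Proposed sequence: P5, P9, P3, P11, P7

1. P5@(0, 1, 1) [+x clear] — {P5}
2. P9@(0, 2, 1) [-x clear] — {P5, P9}
3. P3@(0, 1, 0) [+x clear] — {P3, P5, P9}
4. P11@(0, 0, 0) [-z clear] — {P11, P3, P5, P9}
5. P7@(-1, 1, 0) [-z clear] — {P11, P3, P5, P7, P9}

Valid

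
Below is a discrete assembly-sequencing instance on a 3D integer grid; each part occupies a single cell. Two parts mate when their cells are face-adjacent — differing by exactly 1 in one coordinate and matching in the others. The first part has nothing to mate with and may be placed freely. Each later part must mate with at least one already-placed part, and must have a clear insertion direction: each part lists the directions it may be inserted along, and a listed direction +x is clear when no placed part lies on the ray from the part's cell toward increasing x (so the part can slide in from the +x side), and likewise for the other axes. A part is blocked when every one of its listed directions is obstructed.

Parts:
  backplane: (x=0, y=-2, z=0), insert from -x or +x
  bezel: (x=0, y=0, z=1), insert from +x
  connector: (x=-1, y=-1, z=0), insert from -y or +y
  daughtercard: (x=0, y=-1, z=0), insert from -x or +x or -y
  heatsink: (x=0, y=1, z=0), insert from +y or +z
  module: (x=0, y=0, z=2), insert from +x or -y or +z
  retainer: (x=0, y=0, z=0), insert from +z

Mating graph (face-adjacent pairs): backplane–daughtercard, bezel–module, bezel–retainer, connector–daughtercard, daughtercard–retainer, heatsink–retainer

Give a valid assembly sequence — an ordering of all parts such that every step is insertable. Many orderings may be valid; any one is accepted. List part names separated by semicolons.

backplane; daughtercard; retainer; bezel; connector; heatsink; module

1. backplane@(0, -2, 0) [-x clear] — {backplane}
2. daughtercard@(0, -1, 0) [-x clear] — {backplane, daughtercard}
3. retainer@(0, 0, 0) [+z clear] — {backplane, daughtercard, retainer}
4. bezel@(0, 0, 1) [+x clear] — {backplane, bezel, daughtercard, retainer}
5. connector@(-1, -1, 0) [-y clear] — {backplane, bezel, connector, daughtercard, retainer}
6. heatsink@(0, 1, 0) [+y clear] — {backplane, bezel, connector, daughtercard, heatsink, retainer}
7. module@(0, 0, 2) [+x clear] — {backplane, bezel, connector, daughtercard, heatsink, module, retainer}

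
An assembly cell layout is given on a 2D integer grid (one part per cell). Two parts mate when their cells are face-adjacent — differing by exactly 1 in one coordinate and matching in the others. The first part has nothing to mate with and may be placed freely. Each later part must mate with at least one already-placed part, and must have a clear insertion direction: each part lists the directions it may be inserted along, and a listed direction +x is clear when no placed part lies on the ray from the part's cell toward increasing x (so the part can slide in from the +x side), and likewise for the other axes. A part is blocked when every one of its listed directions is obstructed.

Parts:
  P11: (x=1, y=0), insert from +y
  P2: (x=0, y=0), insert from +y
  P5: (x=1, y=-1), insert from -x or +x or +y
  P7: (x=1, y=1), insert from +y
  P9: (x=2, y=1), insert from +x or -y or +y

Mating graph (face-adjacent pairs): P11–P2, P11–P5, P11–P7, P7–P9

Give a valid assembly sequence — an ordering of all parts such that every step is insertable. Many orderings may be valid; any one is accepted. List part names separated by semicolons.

1. P2@(0, 0) [+y clear] — {P2}
2. P11@(1, 0) [+y clear] — {P11, P2}
3. P5@(1, -1) [-x clear] — {P11, P2, P5}
4. P7@(1, 1) [+y clear] — {P11, P2, P5, P7}
5. P9@(2, 1) [+x clear] — {P11, P2, P5, P7, P9}

P2; P11; P5; P7; P9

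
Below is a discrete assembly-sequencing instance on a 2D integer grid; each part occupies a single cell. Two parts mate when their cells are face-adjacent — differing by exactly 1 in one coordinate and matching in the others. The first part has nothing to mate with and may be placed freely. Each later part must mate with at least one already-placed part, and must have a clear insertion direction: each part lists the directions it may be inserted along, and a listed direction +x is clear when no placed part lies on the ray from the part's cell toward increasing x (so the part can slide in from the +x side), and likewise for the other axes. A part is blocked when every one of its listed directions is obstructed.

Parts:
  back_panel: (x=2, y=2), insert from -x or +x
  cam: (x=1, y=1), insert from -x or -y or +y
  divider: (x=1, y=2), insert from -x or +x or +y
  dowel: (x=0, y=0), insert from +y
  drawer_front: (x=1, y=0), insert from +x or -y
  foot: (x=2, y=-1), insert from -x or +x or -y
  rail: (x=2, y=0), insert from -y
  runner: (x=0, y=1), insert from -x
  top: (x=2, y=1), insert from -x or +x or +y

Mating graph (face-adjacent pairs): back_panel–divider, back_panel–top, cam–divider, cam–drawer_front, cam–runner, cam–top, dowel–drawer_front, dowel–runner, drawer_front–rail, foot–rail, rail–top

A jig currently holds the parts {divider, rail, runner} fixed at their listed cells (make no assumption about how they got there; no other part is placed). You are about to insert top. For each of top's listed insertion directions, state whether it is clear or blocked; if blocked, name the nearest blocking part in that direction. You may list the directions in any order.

+x: clear; +y: clear; -x: blocked by runner

-x: nearest on ray is runner@(0, 1) ⇒ blocked
+x: ray from top(2, 1) has no placed part ⇒ clear
+y: ray from top(2, 1) has no placed part ⇒ clear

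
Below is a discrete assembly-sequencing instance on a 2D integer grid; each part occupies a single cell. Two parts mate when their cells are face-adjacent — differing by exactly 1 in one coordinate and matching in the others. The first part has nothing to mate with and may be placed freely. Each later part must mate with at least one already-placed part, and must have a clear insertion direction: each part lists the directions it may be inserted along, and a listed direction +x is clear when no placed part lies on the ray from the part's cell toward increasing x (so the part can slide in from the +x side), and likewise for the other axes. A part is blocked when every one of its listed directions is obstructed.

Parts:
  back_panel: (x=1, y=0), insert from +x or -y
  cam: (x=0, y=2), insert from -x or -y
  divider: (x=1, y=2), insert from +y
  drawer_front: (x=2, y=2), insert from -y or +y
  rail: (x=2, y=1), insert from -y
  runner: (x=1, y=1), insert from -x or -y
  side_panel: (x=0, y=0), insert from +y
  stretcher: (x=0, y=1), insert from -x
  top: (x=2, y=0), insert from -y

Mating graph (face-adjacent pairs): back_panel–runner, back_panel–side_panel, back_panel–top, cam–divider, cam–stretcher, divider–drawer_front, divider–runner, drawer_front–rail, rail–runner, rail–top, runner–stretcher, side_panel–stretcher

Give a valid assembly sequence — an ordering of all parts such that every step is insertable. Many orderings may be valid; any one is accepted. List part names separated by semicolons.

side_panel; stretcher; cam; runner; rail; back_panel; drawer_front; top; divider

1. side_panel@(0, 0) [+y clear] — {side_panel}
2. stretcher@(0, 1) [-x clear] — {side_panel, stretcher}
3. cam@(0, 2) [-x clear] — {cam, side_panel, stretcher}
4. runner@(1, 1) [-y clear] — {cam, runner, side_panel, stretcher}
5. rail@(2, 1) [-y clear] — {cam, rail, runner, side_panel, stretcher}
6. back_panel@(1, 0) [+x clear] — {back_panel, cam, rail, runner, side_panel, stretcher}
7. drawer_front@(2, 2) [+y clear] — {back_panel, cam, drawer_front, rail, runner, side_panel, stretcher}
8. top@(2, 0) [-y clear] — {back_panel, cam, drawer_front, rail, runner, side_panel, stretcher, top}
9. divider@(1, 2) [+y clear] — {back_panel, cam, divider, drawer_front, rail, runner, side_panel, stretcher, top}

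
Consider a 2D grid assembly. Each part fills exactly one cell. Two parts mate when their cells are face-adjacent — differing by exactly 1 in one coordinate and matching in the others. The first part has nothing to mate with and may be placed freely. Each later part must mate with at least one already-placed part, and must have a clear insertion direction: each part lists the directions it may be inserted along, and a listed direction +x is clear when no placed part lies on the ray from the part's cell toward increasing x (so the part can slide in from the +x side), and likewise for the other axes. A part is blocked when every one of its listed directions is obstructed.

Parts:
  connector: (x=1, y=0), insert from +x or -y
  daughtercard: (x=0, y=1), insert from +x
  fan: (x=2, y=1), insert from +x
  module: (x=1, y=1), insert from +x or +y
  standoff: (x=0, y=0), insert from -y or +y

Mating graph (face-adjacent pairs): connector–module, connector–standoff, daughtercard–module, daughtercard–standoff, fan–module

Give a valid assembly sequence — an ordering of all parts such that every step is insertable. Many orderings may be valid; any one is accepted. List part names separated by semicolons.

1. daughtercard@(0, 1) [+x clear] — {daughtercard}
2. standoff@(0, 0) [-y clear] — {daughtercard, standoff}
3. module@(1, 1) [+x clear] — {daughtercard, module, standoff}
4. connector@(1, 0) [+x clear] — {connector, daughtercard, module, standoff}
5. fan@(2, 1) [+x clear] — {connector, daughtercard, fan, module, standoff}

daughtercard; standoff; module; connector; fan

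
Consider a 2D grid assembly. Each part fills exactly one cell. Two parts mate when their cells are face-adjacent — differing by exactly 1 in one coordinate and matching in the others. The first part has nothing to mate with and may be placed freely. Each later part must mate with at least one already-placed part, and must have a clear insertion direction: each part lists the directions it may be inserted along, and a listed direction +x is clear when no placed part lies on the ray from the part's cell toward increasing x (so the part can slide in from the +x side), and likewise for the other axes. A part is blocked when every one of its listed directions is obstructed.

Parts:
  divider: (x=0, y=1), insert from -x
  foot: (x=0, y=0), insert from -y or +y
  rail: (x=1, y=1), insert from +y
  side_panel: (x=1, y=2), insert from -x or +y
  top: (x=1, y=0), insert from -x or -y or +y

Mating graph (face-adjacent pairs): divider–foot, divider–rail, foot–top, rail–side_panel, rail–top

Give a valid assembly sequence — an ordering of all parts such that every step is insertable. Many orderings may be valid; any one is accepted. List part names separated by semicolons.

top; foot; rail; side_panel; divider

1. top@(1, 0) [-x clear] — {top}
2. foot@(0, 0) [-y clear] — {foot, top}
3. rail@(1, 1) [+y clear] — {foot, rail, top}
4. side_panel@(1, 2) [-x clear] — {foot, rail, side_panel, top}
5. divider@(0, 1) [-x clear] — {divider, foot, rail, side_panel, top}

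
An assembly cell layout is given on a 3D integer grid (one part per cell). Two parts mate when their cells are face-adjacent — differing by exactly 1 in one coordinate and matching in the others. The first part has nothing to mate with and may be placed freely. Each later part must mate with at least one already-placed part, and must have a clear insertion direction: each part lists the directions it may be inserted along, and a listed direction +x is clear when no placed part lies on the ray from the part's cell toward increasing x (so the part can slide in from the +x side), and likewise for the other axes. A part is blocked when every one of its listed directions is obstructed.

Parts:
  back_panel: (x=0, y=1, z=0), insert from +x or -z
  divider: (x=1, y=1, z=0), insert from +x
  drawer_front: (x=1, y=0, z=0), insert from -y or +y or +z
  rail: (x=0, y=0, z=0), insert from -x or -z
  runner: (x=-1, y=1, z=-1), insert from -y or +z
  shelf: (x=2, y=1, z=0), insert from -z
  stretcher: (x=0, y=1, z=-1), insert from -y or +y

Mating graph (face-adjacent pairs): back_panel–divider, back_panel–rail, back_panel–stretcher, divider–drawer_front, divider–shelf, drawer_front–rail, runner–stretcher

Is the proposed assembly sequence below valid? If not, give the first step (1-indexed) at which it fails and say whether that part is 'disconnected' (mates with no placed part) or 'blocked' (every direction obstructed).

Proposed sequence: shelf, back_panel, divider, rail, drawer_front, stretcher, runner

Invalid at step 2 (disconnected)

1. shelf@(2, 1, 0) [-z clear] — {shelf}
2. back_panel@(0, 1, 0) — no placed neighbour ⇒ disconnected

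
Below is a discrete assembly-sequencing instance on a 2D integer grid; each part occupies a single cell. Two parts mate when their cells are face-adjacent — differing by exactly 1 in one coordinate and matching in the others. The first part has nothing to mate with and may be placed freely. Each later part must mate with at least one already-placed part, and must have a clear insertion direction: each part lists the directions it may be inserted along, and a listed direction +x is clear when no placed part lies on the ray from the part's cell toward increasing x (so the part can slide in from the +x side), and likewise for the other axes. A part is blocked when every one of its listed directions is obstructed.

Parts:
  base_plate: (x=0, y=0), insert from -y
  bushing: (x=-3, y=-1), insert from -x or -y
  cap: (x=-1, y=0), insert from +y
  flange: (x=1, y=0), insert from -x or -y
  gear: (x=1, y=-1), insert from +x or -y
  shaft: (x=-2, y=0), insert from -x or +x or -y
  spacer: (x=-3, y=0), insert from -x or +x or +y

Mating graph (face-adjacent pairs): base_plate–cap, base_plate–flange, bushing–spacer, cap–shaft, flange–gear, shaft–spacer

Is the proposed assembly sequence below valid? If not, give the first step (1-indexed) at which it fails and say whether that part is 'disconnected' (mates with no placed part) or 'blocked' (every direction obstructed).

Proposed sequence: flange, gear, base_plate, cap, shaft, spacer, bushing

Valid

1. flange@(1, 0) [-x clear] — {flange}
2. gear@(1, -1) [+x clear] — {flange, gear}
3. base_plate@(0, 0) [-y clear] — {base_plate, flange, gear}
4. cap@(-1, 0) [+y clear] — {base_plate, cap, flange, gear}
5. shaft@(-2, 0) [-x clear] — {base_plate, cap, flange, gear, shaft}
6. spacer@(-3, 0) [-x clear] — {base_plate, cap, flange, gear, shaft, spacer}
7. bushing@(-3, -1) [-x clear] — {base_plate, bushing, cap, flange, gear, shaft, spacer}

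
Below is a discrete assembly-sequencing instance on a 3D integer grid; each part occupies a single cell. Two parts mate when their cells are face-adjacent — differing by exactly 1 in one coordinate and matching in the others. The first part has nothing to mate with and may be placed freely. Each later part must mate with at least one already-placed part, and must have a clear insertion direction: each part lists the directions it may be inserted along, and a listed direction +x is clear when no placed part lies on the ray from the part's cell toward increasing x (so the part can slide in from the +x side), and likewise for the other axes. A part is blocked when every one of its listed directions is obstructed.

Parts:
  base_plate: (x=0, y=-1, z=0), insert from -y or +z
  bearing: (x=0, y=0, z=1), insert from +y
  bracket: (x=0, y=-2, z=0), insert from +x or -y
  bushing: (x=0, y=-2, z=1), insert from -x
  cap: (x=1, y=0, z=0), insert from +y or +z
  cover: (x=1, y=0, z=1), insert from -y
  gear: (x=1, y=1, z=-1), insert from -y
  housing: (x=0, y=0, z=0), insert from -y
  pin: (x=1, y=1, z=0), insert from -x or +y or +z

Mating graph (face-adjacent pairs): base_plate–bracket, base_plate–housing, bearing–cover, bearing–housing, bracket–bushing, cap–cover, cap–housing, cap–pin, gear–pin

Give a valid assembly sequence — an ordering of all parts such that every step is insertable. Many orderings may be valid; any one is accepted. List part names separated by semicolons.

1. bearing@(0, 0, 1) [+y clear] — {bearing}
2. housing@(0, 0, 0) [-y clear] — {bearing, housing}
3. cap@(1, 0, 0) [+y clear] — {bearing, cap, housing}
4. base_plate@(0, -1, 0) [-y clear] — {base_plate, bearing, cap, housing}
5. bracket@(0, -2, 0) [+x clear] — {base_plate, bearing, bracket, cap, housing}
6. bushing@(0, -2, 1) [-x clear] — {base_plate, bearing, bracket, bushing, cap, housing}
7. cover@(1, 0, 1) [-y clear] — {base_plate, bearing, bracket, bushing, cap, cover, housing}
8. pin@(1, 1, 0) [-x clear] — {base_plate, bearing, bracket, bushing, cap, cover, housing, pin}
9. gear@(1, 1, -1) [-y clear] — {base_plate, bearing, bracket, bushing, cap, cover, gear, housing, pin}

bearing; housing; cap; base_plate; bracket; bushing; cover; pin; gear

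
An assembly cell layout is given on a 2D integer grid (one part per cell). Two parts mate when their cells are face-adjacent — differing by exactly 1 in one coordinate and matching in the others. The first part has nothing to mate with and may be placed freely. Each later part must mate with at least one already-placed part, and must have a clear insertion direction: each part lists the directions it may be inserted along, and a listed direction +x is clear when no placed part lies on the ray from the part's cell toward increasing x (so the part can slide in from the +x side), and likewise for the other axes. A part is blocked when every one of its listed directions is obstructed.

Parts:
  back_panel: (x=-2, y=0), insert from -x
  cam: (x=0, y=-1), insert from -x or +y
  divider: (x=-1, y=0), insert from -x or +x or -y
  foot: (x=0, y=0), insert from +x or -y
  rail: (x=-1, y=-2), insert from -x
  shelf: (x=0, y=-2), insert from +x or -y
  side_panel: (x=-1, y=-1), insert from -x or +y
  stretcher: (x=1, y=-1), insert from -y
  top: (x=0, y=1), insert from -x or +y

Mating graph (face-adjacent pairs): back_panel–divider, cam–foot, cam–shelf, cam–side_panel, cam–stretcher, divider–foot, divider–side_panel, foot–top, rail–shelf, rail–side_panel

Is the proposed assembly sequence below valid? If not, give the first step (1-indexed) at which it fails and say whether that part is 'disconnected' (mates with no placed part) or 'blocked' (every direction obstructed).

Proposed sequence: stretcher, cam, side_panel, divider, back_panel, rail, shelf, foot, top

1. stretcher@(1, -1) [-y clear] — {stretcher}
2. cam@(0, -1) [-x clear] — {cam, stretcher}
3. side_panel@(-1, -1) [-x clear] — {cam, side_panel, stretcher}
4. divider@(-1, 0) [-x clear] — {cam, divider, side_panel, stretcher}
5. back_panel@(-2, 0) [-x clear] — {back_panel, cam, divider, side_panel, stretcher}
6. rail@(-1, -2) [-x clear] — {back_panel, cam, divider, rail, side_panel, stretcher}
7. shelf@(0, -2) [+x clear] — {back_panel, cam, divider, rail, shelf, side_panel, stretcher}
8. foot@(0, 0) [+x clear] — {back_panel, cam, divider, foot, rail, shelf, side_panel, stretcher}
9. top@(0, 1) [-x clear] — {back_panel, cam, divider, foot, rail, shelf, side_panel, stretcher, top}

Valid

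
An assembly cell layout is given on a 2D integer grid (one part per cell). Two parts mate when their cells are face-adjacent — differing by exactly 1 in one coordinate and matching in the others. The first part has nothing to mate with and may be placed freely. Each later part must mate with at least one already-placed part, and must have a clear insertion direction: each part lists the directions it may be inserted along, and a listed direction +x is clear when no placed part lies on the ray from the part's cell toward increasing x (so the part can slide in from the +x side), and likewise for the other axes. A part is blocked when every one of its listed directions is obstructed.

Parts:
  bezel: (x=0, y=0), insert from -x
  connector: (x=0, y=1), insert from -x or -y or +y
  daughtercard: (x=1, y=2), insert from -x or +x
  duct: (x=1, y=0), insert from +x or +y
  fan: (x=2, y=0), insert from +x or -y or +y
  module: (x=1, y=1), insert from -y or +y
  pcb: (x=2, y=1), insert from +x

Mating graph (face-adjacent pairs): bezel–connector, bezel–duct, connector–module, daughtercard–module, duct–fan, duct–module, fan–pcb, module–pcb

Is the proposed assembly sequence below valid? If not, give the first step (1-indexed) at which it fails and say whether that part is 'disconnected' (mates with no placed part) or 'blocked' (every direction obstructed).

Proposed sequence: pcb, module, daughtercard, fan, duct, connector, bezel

Invalid at step 5 (blocked)

1. pcb@(2, 1) [+x clear] — {pcb}
2. module@(1, 1) [-y clear] — {module, pcb}
3. daughtercard@(1, 2) [-x clear] — {daughtercard, module, pcb}
4. fan@(2, 0) [+x clear] — {daughtercard, fan, module, pcb}
5. duct@(1, 0) — +x/+y all obstructed ⇒ blocked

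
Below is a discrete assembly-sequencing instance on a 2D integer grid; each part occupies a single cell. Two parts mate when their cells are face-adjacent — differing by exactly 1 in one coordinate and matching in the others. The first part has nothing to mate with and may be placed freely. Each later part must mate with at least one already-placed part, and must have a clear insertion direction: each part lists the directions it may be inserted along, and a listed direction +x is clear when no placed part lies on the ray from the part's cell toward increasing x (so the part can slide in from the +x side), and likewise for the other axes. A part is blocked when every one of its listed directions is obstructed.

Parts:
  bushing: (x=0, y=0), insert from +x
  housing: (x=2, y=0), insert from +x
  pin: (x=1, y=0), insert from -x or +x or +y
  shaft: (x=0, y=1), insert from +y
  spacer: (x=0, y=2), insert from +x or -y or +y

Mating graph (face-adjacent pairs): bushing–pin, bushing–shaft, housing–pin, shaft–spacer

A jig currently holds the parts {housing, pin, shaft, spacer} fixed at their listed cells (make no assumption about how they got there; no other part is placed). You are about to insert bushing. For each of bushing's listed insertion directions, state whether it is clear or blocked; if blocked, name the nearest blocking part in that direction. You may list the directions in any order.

+x: nearest on ray is pin@(1, 0) ⇒ blocked

+x: blocked by pin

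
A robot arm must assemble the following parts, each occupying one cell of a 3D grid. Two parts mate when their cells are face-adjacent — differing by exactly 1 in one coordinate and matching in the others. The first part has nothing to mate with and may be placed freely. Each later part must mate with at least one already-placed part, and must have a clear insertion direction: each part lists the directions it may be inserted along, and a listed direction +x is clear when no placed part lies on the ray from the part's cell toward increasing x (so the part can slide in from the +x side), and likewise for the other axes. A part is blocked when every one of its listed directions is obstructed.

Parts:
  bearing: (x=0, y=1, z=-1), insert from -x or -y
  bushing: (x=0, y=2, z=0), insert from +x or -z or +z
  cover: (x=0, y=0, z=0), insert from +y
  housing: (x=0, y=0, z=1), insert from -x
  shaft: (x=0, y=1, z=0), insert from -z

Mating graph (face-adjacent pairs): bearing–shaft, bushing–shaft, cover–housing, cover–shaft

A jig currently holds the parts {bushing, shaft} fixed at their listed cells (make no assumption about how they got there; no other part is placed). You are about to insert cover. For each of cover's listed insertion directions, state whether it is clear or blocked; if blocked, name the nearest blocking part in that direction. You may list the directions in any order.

+y: blocked by shaft

+y: nearest on ray is shaft@(0, 1, 0) ⇒ blocked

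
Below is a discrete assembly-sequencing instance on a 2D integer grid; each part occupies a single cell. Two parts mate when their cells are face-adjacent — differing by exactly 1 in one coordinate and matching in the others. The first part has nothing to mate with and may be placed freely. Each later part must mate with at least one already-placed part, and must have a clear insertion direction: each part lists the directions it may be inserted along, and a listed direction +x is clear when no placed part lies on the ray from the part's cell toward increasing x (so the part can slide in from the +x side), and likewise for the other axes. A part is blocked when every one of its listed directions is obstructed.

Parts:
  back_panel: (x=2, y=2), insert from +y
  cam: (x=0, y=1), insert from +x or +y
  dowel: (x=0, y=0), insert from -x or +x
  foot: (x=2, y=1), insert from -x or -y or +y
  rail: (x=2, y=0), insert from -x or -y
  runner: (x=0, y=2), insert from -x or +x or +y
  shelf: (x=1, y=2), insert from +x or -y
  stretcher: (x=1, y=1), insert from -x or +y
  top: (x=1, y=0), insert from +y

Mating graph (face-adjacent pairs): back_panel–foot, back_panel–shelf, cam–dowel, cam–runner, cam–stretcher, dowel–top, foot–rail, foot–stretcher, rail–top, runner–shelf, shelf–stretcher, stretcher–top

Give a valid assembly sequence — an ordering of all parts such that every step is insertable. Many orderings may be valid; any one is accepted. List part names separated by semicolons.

1. top@(1, 0) [+y clear] — {top}
2. rail@(2, 0) [-y clear] — {rail, top}
3. foot@(2, 1) [-x clear] — {foot, rail, top}
4. dowel@(0, 0) [-x clear] — {dowel, foot, rail, top}
5. cam@(0, 1) [+y clear] — {cam, dowel, foot, rail, top}
6. runner@(0, 2) [-x clear] — {cam, dowel, foot, rail, runner, top}
7. stretcher@(1, 1) [+y clear] — {cam, dowel, foot, rail, runner, stretcher, top}
8. shelf@(1, 2) [+x clear] — {cam, dowel, foot, rail, runner, shelf, stretcher, top}
9. back_panel@(2, 2) [+y clear] — {back_panel, cam, dowel, foot, rail, runner, shelf, stretcher, top}

top; rail; foot; dowel; cam; runner; stretcher; shelf; back_panel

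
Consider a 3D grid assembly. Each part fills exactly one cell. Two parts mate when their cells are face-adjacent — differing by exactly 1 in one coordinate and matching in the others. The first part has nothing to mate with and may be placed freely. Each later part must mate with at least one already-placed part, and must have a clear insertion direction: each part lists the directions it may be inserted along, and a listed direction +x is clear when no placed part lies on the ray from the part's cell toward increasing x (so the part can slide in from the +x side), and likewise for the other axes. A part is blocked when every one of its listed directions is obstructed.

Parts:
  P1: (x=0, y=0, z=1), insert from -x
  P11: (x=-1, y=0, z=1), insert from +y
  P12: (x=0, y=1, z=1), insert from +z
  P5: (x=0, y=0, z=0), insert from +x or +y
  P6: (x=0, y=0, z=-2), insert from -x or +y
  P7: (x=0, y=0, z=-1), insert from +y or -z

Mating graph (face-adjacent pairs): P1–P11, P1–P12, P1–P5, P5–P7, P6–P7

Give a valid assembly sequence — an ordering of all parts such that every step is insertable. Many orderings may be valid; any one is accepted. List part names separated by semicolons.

P5; P7; P1; P12; P11; P6

1. P5@(0, 0, 0) [+x clear] — {P5}
2. P7@(0, 0, -1) [+y clear] — {P5, P7}
3. P1@(0, 0, 1) [-x clear] — {P1, P5, P7}
4. P12@(0, 1, 1) [+z clear] — {P1, P12, P5, P7}
5. P11@(-1, 0, 1) [+y clear] — {P1, P11, P12, P5, P7}
6. P6@(0, 0, -2) [-x clear] — {P1, P11, P12, P5, P6, P7}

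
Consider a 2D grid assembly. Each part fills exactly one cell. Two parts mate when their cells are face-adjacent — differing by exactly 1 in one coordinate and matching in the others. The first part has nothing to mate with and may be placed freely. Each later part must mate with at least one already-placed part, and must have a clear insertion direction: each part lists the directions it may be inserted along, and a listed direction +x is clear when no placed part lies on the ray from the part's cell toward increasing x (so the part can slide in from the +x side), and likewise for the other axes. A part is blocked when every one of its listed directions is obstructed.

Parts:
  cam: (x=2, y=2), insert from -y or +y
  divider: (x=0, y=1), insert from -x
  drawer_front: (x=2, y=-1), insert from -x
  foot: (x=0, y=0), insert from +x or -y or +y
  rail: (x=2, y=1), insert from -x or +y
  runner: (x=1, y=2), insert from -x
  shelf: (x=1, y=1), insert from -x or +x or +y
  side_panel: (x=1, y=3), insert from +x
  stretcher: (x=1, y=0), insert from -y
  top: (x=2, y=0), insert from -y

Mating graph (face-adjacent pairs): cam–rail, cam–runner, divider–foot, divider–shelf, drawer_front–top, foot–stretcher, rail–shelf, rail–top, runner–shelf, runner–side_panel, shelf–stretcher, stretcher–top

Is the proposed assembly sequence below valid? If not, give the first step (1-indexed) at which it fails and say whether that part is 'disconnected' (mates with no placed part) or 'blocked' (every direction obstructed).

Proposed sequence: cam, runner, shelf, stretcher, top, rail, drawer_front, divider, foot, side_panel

Invalid at step 6 (blocked)

1. cam@(2, 2) [-y clear] — {cam}
2. runner@(1, 2) [-x clear] — {cam, runner}
3. shelf@(1, 1) [-x clear] — {cam, runner, shelf}
4. stretcher@(1, 0) [-y clear] — {cam, runner, shelf, stretcher}
5. top@(2, 0) [-y clear] — {cam, runner, shelf, stretcher, top}
6. rail@(2, 1) — -x/+y all obstructed ⇒ blocked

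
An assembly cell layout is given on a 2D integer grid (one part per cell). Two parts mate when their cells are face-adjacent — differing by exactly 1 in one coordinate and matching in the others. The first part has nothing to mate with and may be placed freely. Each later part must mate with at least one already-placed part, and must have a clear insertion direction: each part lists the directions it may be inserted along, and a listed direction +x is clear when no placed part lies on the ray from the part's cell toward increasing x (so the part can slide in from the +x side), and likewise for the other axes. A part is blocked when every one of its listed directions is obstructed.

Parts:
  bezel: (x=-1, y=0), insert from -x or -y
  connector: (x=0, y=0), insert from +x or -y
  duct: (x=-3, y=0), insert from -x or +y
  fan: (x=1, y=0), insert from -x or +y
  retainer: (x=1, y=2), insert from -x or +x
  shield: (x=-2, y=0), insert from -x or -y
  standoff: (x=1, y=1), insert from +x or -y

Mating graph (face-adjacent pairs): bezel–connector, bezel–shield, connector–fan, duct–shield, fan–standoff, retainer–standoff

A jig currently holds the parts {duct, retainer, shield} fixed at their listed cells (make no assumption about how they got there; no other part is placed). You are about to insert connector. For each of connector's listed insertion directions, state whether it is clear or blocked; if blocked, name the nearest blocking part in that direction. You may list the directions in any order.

+x: clear; -y: clear

+x: ray from connector(0, 0) has no placed part ⇒ clear
-y: ray from connector(0, 0) has no placed part ⇒ clear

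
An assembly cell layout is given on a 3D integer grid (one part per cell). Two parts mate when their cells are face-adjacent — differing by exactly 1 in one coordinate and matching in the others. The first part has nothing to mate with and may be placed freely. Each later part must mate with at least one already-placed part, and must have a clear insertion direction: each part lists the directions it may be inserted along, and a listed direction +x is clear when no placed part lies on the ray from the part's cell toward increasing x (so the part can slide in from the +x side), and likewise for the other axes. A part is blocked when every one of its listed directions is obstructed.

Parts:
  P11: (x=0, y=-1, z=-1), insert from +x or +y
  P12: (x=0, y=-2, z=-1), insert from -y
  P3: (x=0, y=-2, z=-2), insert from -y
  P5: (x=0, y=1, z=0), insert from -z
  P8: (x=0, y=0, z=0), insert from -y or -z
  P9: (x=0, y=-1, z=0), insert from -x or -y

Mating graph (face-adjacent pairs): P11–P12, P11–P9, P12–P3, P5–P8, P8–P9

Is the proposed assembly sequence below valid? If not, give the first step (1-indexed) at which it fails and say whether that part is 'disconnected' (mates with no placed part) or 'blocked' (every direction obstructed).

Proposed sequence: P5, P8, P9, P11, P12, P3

Valid

1. P5@(0, 1, 0) [-z clear] — {P5}
2. P8@(0, 0, 0) [-y clear] — {P5, P8}
3. P9@(0, -1, 0) [-x clear] — {P5, P8, P9}
4. P11@(0, -1, -1) [+x clear] — {P11, P5, P8, P9}
5. P12@(0, -2, -1) [-y clear] — {P11, P12, P5, P8, P9}
6. P3@(0, -2, -2) [-y clear] — {P11, P12, P3, P5, P8, P9}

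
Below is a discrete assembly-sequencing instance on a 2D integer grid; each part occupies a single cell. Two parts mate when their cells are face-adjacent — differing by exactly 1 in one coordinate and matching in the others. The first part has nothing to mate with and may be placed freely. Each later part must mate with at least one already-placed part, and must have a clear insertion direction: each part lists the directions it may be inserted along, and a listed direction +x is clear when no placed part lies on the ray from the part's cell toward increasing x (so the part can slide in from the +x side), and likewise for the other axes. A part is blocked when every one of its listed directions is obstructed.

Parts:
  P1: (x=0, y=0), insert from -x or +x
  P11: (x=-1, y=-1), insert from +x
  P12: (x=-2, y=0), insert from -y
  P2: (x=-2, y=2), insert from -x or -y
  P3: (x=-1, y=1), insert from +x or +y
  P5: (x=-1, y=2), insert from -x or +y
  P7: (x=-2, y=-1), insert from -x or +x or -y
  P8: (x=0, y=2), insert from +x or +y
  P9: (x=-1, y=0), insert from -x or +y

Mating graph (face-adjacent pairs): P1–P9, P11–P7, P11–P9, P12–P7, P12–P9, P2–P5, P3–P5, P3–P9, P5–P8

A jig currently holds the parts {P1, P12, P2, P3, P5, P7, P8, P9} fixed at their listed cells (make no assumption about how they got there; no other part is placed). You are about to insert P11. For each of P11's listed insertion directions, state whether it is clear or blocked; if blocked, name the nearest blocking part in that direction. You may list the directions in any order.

+x: ray from P11(-1, -1) has no placed part ⇒ clear

+x: clear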